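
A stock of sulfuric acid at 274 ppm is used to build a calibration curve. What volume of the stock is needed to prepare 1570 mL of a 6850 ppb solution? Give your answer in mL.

6850 ppb = 6.85 ppm.
V₁ = C₂V₂/C₁ = 6.85 × 1570 / 274 = 39.2 mL.

39.2 mL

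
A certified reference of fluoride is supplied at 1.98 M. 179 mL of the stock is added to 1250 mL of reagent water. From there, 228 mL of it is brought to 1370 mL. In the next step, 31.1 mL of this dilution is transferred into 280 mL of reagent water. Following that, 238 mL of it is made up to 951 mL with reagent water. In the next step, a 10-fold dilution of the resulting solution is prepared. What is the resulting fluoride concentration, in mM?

Overall dilution factor = 7.983 × 6.009 × 10.00 × 3.996 × 10 = 1.92 × 10⁴.
1.98 M / 1.92 × 10⁴ = 1.03 × 10⁻⁴ M = 0.103 mM.

0.103 mM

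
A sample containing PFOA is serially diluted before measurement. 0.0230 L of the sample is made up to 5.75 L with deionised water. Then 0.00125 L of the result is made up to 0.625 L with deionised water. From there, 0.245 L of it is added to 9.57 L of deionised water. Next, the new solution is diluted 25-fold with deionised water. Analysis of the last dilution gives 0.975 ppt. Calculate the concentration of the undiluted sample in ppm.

122 ppm

Overall dilution factor = 250 × 500 × 40.06 × 25 = 1.25 × 10⁸.
Original = 0.975 ppt × 1.25 × 10⁸ = 1.22 × 10⁸ ppt = 122 ppm.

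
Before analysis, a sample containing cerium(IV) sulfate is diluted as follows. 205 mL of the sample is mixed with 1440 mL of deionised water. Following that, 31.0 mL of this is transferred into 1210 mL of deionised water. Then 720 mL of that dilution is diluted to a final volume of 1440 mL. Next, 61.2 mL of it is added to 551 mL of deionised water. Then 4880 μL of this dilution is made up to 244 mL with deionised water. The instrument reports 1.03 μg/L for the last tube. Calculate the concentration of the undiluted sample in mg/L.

331 mg/L

Overall dilution factor = 8.024 × 40.03 × 2 × 10.00 × 50 = 3.21 × 10⁵.
Original = 1.03 μg/L × 3.21 × 10⁵ = 3.31 × 10⁵ μg/L = 331 mg/L.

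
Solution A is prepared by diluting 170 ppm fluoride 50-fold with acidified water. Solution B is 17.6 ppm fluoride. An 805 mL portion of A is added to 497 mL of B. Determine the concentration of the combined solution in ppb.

8820 ppb

C_A = 170 ppm / 50 = 3.40 ppm.
C_mix = (C_A·V_A + C_B·V_B)/(V_A + V_B) = (3.40×805 + 17.6×497) / 1302 = 8.82 ppm = 8820 ppb.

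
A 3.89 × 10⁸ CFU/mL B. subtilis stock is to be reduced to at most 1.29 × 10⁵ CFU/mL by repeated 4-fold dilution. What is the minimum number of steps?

6

Need 4ⁿ ≥ 3016, so n ≥ log(3016)/log(4) = 5.78.
Minimum whole steps: n = 6.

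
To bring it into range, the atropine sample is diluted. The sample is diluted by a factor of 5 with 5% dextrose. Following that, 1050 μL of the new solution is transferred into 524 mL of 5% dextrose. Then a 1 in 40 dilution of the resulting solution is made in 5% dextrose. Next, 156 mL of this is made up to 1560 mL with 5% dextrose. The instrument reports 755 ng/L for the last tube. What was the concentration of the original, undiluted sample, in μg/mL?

Overall dilution factor = 5 × 500.0 × 40 × 10 = 1.00 × 10⁶.
Original = 755 ng/L × 1.00 × 10⁶ = 7.55 × 10⁸ ng/L = 755 μg/mL.

755 μg/mL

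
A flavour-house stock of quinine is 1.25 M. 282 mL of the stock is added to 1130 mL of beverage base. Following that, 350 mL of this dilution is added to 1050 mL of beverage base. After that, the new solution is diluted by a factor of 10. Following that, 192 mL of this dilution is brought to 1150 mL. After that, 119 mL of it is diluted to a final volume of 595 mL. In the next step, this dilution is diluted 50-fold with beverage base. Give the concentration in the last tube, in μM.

4.17 μM

Overall dilution factor = 5.007 × 4 × 10 × 5.990 × 5 × 50 = 3.00 × 10⁵.
1.25 M / 3.00 × 10⁵ = 4.17 × 10⁻⁶ M = 4.17 μM.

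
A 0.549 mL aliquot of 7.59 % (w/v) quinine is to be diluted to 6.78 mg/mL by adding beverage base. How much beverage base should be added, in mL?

6.78 mg/mL = 0.678 % (w/v).
V₂ = C₁V₁/C₂ = 7.59 × 0.549 / 0.678 = 6.15 mL.
Diluent to add = V₂ − V₁ = 6.15 − 0.549 = 5.60 mL.

5.60 mL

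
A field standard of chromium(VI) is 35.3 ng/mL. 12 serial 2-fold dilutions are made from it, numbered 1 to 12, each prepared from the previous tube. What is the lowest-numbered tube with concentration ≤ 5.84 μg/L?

Tube n has concentration 35.3 ng/mL / 2ⁿ.
Need 2ⁿ ≥ 35.3 ng/mL / 5.84 μg/L = 6.04, so n ≥ 2.60.
First such tube: n = 3.

tube 3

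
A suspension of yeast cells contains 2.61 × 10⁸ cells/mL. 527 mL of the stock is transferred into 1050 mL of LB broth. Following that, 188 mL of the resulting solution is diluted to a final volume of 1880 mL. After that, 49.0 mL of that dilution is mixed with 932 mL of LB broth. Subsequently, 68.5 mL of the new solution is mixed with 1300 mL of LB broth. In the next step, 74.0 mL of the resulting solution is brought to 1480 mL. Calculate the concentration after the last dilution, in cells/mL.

Overall dilution factor = 2.992 × 10 × 20.02 × 19.98 × 20 = 2.39 × 10⁵.
2.61 × 10⁸ cells/mL / 2.39 × 10⁵ = 1090 cells/mL.

1090 cells/mL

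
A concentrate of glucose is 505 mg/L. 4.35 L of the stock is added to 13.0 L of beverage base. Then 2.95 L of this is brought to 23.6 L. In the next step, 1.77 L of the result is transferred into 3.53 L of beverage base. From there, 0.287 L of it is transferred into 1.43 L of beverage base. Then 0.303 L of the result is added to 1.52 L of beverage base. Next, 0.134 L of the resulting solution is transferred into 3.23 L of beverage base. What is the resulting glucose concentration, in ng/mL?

5.85 ng/mL

Overall dilution factor = 3.989 × 8 × 2.994 × 5.983 × 6.017 × 25.10 = 8.63 × 10⁴.
505 mg/L / 8.63 × 10⁴ = 5.85 × 10⁻³ mg/L = 5.85 ng/mL.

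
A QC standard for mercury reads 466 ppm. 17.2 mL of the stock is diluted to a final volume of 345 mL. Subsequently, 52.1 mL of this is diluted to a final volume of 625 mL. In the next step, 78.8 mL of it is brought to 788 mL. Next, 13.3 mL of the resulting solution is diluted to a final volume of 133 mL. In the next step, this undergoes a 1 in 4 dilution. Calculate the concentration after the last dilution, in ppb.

Overall dilution factor = 20.06 × 12.00 × 10 × 10 × 4 = 9.62 × 10⁴.
466 ppm / 9.62 × 10⁴ = 4.84 × 10⁻³ ppm = 4.84 ppb.

4.84 ppb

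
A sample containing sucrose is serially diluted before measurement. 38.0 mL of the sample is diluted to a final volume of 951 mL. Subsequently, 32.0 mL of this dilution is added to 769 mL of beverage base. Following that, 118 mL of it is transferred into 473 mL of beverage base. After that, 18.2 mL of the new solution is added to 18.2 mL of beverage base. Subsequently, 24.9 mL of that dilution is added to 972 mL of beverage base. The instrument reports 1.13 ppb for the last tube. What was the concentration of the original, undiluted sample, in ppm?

284 ppm

Overall dilution factor = 25.03 × 25.03 × 5.008 × 2 × 40.04 = 2.51 × 10⁵.
Original = 1.13 ppb × 2.51 × 10⁵ = 2.84 × 10⁵ ppb = 284 ppm.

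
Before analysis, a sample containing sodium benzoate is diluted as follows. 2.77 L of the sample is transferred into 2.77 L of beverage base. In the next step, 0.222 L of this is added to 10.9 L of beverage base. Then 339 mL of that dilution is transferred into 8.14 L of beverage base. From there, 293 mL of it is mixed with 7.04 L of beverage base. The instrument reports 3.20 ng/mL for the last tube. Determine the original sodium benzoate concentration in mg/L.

201 mg/L

Overall dilution factor = 2 × 50.10 × 25.01 × 25.03 = 6.27 × 10⁴.
Original = 3.20 ng/mL × 6.27 × 10⁴ = 2.01 × 10⁵ ng/mL = 201 mg/L.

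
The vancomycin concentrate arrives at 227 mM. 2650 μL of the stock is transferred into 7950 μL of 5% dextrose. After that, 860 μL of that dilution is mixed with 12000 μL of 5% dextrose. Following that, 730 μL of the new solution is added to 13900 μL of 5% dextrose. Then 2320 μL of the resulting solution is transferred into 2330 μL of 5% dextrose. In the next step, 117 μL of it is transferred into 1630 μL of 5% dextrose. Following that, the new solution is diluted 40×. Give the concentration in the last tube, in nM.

158 nM

Overall dilution factor = 4 × 14.95 × 20.04 × 2.004 × 14.93 × 40 = 1.44 × 10⁶.
227 mM / 1.44 × 10⁶ = 1.58 × 10⁻⁴ mM = 158 nM.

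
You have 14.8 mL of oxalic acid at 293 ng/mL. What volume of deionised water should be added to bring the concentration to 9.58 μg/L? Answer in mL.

438 mL

9.58 μg/L = 9.58 ng/mL.
V₂ = C₁V₁/C₂ = 293 × 14.8 / 9.58 = 453 mL.
Diluent to add = V₂ − V₁ = 453 − 14.8 = 438 mL.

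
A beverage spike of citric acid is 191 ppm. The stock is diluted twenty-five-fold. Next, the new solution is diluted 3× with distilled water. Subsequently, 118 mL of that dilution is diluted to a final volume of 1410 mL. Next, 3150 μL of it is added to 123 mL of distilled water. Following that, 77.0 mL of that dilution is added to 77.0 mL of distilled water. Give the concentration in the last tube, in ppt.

2660 ppt

Overall dilution factor = 25 × 3 × 11.95 × 40.05 × 2 = 7.18 × 10⁴.
191 ppm / 7.18 × 10⁴ = 2.66 × 10⁻³ ppm = 2660 ppt.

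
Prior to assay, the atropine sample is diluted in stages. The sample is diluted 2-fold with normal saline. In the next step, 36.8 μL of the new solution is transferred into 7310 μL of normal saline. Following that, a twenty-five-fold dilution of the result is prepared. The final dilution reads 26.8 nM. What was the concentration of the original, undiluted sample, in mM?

Overall dilution factor = 2 × 199.6 × 25 = 9982.
Original = 26.8 nM × 9982 = 2.68 × 10⁵ nM = 0.268 mM.

0.268 mM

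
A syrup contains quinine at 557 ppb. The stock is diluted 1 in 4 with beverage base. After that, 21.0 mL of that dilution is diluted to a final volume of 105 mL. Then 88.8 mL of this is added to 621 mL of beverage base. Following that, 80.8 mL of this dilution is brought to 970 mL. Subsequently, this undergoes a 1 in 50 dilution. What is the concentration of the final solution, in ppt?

5.80 ppt

Overall dilution factor = 4 × 5 × 7.993 × 12.00 × 50 = 9.60 × 10⁴.
557 ppb / 9.60 × 10⁴ = 5.80 × 10⁻³ ppb = 5.80 ppt.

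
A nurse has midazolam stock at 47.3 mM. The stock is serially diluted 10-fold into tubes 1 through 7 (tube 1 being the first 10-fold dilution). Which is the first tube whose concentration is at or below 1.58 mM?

Tube n has concentration 47.3 mM / 10ⁿ.
Need 10ⁿ ≥ 47.3 mM / 1.58 mM = 29.9, so n ≥ 1.48.
First such tube: n = 2.

tube 2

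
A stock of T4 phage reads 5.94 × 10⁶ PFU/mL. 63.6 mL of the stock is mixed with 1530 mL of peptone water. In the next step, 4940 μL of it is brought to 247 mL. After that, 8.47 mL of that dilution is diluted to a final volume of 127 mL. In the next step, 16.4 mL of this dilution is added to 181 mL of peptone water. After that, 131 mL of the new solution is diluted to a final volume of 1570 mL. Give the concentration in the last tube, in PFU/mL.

2.19 PFU/mL

Overall dilution factor = 25.06 × 50 × 14.99 × 12.04 × 11.98 = 2.71 × 10⁶.
5.94 × 10⁶ PFU/mL / 2.71 × 10⁶ = 2.19 PFU/mL.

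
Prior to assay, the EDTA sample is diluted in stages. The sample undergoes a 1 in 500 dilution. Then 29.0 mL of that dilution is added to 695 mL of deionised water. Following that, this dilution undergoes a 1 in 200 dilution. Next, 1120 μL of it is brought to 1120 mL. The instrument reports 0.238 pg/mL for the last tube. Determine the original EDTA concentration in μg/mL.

594 μg/mL

Overall dilution factor = 500 × 24.97 × 200 × 1000 = 2.50 × 10⁹.
Original = 0.238 pg/mL × 2.50 × 10⁹ = 5.94 × 10⁸ pg/mL = 594 μg/mL.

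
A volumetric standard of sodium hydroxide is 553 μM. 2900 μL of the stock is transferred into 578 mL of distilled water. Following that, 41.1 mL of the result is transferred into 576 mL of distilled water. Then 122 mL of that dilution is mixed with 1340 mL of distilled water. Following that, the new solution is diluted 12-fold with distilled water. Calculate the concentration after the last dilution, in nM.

Overall dilution factor = 200.3 × 15.01 × 11.98 × 12 = 4.32 × 10⁵.
553 μM / 4.32 × 10⁵ = 1.28 × 10⁻³ μM = 1.28 nM.

1.28 nM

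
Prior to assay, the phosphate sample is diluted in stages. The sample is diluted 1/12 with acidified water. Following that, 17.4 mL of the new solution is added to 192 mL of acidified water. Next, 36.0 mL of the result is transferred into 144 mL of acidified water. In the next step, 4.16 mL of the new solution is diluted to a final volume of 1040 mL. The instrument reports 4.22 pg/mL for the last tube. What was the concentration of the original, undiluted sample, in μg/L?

762 μg/L

Overall dilution factor = 12 × 12.03 × 5 × 250 = 1.81 × 10⁵.
Original = 4.22 pg/mL × 1.81 × 10⁵ = 7.62 × 10⁵ pg/mL = 762 μg/L.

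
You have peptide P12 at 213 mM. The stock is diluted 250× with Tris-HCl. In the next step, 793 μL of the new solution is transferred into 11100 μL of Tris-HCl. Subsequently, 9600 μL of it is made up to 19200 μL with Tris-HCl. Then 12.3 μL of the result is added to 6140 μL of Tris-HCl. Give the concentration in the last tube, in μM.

0.0568 μM

Overall dilution factor = 250 × 15.00 × 2 × 500.2 = 3.75 × 10⁶.
213 mM / 3.75 × 10⁶ = 5.68 × 10⁻⁵ mM = 0.0568 μM.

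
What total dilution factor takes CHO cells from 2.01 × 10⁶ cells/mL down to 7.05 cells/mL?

2.85 × 10⁵

Factor = C₀/C_target = 2.01 × 10⁶ cells/mL / 7.05 cells/mL = 2.85 × 10⁵.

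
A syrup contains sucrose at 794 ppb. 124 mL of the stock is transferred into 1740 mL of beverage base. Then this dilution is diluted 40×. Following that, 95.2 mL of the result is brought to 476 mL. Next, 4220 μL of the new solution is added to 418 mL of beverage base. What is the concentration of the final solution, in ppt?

Overall dilution factor = 15.03 × 40 × 5 × 100.1 = 3.01 × 10⁵.
794 ppb / 3.01 × 10⁵ = 2.64 × 10⁻³ ppb = 2.64 ppt.

2.64 ppt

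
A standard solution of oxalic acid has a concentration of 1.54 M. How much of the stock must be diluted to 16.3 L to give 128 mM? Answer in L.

128 mM = 0.128 M.
V₁ = C₂V₂/C₁ = 0.128 × 16.3 / 1.54 = 1.35 L.

1.35 L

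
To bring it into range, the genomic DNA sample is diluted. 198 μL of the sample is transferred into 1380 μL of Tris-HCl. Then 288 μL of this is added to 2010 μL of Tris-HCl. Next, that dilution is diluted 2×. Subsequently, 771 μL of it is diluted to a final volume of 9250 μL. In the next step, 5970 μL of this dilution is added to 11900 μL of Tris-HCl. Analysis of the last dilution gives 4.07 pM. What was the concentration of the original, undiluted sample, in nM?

Overall dilution factor = 7.970 × 7.979 × 2 × 12.00 × 2.993 = 4567.
Original = 4.07 pM × 4567 = 1.86 × 10⁴ pM = 18.6 nM.

18.6 nM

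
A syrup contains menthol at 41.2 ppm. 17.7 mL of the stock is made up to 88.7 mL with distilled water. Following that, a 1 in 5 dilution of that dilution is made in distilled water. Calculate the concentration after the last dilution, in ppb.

Overall dilution factor = 5.011 × 5 = 25.1.
41.2 ppm / 25.1 = 1.64 ppm = 1640 ppb.

1640 ppb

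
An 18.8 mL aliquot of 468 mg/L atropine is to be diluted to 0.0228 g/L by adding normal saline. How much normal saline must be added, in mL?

367 mL

0.0228 g/L = 22.8 mg/L.
V₂ = C₁V₁/C₂ = 468 × 18.8 / 22.8 = 386 mL.
Diluent to add = V₂ − V₁ = 386 − 18.8 = 367 mL.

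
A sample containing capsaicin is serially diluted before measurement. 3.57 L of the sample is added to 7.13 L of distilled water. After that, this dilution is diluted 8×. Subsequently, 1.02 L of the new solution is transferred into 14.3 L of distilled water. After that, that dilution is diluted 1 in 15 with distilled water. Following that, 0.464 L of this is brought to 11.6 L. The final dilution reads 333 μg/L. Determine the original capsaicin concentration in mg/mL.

Overall dilution factor = 2.997 × 8 × 15.02 × 15 × 25 = 1.35 × 10⁵.
Original = 333 μg/L × 1.35 × 10⁵ = 4.50 × 10⁷ μg/L = 45.0 mg/mL.

45.0 mg/mL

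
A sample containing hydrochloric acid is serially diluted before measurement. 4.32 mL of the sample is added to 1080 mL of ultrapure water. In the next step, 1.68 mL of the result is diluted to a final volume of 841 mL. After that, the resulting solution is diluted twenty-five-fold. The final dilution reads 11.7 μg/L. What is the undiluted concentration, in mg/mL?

36.8 mg/mL

Overall dilution factor = 251 × 500.6 × 25 = 3.14 × 10⁶.
Original = 11.7 μg/L × 3.14 × 10⁶ = 3.68 × 10⁷ μg/L = 36.8 mg/mL.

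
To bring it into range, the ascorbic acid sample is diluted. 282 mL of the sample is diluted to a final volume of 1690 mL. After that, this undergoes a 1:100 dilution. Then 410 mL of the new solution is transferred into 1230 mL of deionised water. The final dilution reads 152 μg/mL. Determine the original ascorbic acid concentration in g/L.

Overall dilution factor = 5.993 × 100 × 4 = 2397.
Original = 152 μg/mL × 2397 = 3.64 × 10⁵ μg/mL = 364 g/L.

364 g/L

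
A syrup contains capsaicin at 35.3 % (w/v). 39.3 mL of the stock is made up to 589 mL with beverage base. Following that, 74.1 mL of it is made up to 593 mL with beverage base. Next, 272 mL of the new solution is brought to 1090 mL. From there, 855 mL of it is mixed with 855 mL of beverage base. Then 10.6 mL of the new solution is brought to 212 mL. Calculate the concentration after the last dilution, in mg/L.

18.4 mg/L

Overall dilution factor = 14.99 × 8.003 × 4.007 × 2 × 20 = 1.92 × 10⁴.
35.3 % (w/v) / 1.92 × 10⁴ = 1.84 × 10⁻³ % (w/v) = 18.4 mg/L.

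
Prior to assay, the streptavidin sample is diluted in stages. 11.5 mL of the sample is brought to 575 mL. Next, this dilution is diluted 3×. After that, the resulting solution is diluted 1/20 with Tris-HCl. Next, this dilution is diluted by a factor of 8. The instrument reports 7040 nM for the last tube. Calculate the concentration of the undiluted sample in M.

Overall dilution factor = 50 × 3 × 20 × 8 = 2.40 × 10⁴.
Original = 7040 nM × 2.40 × 10⁴ = 1.69 × 10⁸ nM = 0.169 M.

0.169 M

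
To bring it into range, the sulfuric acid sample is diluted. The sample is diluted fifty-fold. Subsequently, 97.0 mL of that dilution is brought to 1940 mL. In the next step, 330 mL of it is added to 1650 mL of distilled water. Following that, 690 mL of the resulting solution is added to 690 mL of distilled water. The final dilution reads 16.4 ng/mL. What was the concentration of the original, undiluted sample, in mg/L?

197 mg/L

Overall dilution factor = 50 × 20 × 6 × 2 = 1.20 × 10⁴.
Original = 16.4 ng/mL × 1.20 × 10⁴ = 1.97 × 10⁵ ng/mL = 197 mg/L.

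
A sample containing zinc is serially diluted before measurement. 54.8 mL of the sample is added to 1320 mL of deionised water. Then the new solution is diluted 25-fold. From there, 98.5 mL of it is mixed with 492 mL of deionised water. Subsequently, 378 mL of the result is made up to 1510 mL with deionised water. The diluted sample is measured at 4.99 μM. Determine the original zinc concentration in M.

Overall dilution factor = 25.09 × 25 × 5.995 × 3.995 = 1.50 × 10⁴.
Original = 4.99 μM × 1.50 × 10⁴ = 7.49 × 10⁴ μM = 0.0749 M.

0.0749 M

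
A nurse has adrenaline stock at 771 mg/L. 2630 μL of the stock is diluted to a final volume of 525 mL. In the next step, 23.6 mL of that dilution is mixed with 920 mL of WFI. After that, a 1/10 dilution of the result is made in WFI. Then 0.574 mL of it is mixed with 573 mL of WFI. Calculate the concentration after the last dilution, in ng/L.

Overall dilution factor = 199.6 × 39.98 × 10 × 999.3 = 7.98 × 10⁷.
771 mg/L / 7.98 × 10⁷ = 9.67 × 10⁻⁶ mg/L = 9.67 ng/L.

9.67 ng/L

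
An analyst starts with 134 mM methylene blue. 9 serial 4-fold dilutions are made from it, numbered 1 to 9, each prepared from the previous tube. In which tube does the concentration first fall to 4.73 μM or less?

Tube n has concentration 134 mM / 4ⁿ.
Need 4ⁿ ≥ 134 mM / 4.73 μM = 2.83 × 10⁴, so n ≥ 7.40.
First such tube: n = 8.

tube 8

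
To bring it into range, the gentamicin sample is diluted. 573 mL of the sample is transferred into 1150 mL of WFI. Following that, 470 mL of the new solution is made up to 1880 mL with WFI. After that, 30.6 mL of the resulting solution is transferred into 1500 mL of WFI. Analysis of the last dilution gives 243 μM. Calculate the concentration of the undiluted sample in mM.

146 mM

Overall dilution factor = 3.007 × 4 × 50.02 = 602.
Original = 243 μM × 602 = 1.46 × 10⁵ μM = 146 mM.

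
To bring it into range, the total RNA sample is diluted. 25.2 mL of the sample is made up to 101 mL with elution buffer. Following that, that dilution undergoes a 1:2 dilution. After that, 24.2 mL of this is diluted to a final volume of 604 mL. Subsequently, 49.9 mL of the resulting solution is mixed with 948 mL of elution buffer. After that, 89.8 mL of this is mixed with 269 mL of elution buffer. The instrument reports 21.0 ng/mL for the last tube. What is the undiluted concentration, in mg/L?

336 mg/L

Overall dilution factor = 4.008 × 2 × 24.96 × 20.00 × 3.996 = 1.60 × 10⁴.
Original = 21.0 ng/mL × 1.60 × 10⁴ = 3.36 × 10⁵ ng/mL = 336 mg/L.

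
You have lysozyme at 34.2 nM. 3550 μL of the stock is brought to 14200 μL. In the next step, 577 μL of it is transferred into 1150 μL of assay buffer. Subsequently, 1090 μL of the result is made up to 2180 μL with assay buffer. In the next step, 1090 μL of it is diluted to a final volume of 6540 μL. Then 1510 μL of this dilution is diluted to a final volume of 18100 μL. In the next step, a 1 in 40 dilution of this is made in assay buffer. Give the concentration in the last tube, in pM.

0.496 pM

Overall dilution factor = 4 × 2.993 × 2 × 6 × 11.99 × 40 = 6.89 × 10⁴.
34.2 nM / 6.89 × 10⁴ = 4.96 × 10⁻⁴ nM = 0.496 pM.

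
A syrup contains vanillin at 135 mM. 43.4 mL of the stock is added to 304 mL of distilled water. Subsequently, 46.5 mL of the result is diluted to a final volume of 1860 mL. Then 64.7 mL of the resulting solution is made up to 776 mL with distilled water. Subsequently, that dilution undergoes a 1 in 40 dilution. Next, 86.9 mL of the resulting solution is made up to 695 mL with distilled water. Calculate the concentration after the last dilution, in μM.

Overall dilution factor = 8.005 × 40 × 11.99 × 40 × 7.998 = 1.23 × 10⁶.
135 mM / 1.23 × 10⁶ = 1.10 × 10⁻⁴ mM = 0.110 μM.

0.110 μM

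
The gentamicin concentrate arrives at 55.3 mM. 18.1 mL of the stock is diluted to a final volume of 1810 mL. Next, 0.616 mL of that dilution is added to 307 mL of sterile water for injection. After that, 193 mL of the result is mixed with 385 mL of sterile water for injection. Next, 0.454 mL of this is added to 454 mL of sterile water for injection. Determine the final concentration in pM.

Overall dilution factor = 100 × 499.4 × 2.995 × 1001 = 1.50 × 10⁸.
55.3 mM / 1.50 × 10⁸ = 3.69 × 10⁻⁷ mM = 369 pM.

369 pM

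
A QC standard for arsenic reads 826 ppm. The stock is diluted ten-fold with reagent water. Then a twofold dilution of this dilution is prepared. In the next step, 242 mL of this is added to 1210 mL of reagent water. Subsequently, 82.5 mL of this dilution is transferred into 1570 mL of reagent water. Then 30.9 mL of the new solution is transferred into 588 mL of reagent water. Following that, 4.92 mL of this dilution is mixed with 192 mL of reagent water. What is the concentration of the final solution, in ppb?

0.429 ppb

Overall dilution factor = 10 × 2 × 6 × 20.03 × 20.03 × 40.02 = 1.93 × 10⁶.
826 ppm / 1.93 × 10⁶ = 4.29 × 10⁻⁴ ppm = 0.429 ppb.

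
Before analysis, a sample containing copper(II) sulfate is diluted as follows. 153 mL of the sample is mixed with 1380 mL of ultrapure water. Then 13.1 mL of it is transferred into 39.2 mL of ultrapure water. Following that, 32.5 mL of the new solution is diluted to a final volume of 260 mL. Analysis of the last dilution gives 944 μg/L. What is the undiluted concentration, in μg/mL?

302 μg/mL

Overall dilution factor = 10.02 × 3.992 × 8 = 320.
Original = 944 μg/L × 320 = 3.02 × 10⁵ μg/L = 302 μg/mL.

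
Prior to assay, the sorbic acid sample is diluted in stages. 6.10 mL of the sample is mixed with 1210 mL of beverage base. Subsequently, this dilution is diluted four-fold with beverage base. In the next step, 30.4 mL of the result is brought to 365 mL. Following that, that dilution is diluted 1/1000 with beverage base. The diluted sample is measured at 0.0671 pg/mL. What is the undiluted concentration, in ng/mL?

Overall dilution factor = 199.4 × 4 × 12.01 × 1000 = 9.57 × 10⁶.
Original = 0.0671 pg/mL × 9.57 × 10⁶ = 6.42 × 10⁵ pg/mL = 642 ng/mL.

642 ng/mL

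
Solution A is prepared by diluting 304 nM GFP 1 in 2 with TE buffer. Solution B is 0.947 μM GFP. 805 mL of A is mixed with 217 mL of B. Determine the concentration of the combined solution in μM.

0.321 μM

C_A = 304 nM / 2 = 152 nM.
C_B = 0.947 μM = 947 nM.
C_mix = (C_A·V_A + C_B·V_B)/(V_A + V_B) = (152×805 + 947×217) / 1022 = 321 nM = 0.321 μM.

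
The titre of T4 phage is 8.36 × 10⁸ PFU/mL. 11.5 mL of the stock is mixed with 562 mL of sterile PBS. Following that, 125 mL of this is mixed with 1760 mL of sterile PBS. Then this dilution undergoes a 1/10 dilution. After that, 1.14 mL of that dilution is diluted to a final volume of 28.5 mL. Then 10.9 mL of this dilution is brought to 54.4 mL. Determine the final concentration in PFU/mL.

891 PFU/mL

Overall dilution factor = 49.87 × 15.08 × 10 × 25 × 4.991 = 9.38 × 10⁵.
8.36 × 10⁸ PFU/mL / 9.38 × 10⁵ = 891 PFU/mL.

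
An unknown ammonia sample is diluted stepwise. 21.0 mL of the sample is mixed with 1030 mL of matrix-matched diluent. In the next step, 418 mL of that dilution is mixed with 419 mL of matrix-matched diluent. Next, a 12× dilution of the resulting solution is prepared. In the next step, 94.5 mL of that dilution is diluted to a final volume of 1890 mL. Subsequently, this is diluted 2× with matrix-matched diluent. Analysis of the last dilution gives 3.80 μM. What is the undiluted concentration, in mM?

183 mM

Overall dilution factor = 50.05 × 2.002 × 12 × 20 × 2 = 4.81 × 10⁴.
Original = 3.80 μM × 4.81 × 10⁴ = 1.83 × 10⁵ μM = 183 mM.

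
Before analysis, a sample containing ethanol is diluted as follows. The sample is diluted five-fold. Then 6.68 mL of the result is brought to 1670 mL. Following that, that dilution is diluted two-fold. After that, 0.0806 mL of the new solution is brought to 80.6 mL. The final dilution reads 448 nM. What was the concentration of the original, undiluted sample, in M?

1.12 M

Overall dilution factor = 5 × 250 × 2 × 1000 = 2.50 × 10⁶.
Original = 448 nM × 2.50 × 10⁶ = 1.12 × 10⁹ nM = 1.12 M.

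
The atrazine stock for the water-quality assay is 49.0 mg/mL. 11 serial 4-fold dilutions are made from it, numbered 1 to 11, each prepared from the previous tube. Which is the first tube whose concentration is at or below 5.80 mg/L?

Tube n has concentration 49.0 mg/mL / 4ⁿ.
Need 4ⁿ ≥ 49.0 mg/mL / 5.80 mg/L = 8448, so n ≥ 6.52.
First such tube: n = 7.

tube 7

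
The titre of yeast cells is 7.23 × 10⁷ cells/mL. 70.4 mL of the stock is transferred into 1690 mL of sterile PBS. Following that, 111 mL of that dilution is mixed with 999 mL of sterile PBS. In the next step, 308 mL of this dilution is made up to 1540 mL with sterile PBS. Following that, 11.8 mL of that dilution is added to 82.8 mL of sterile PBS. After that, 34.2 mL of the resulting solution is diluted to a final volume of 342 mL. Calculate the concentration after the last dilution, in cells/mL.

721 cells/mL

Overall dilution factor = 25.01 × 10 × 5 × 8.017 × 10 = 1.00 × 10⁵.
7.23 × 10⁷ cells/mL / 1.00 × 10⁵ = 721 cells/mL.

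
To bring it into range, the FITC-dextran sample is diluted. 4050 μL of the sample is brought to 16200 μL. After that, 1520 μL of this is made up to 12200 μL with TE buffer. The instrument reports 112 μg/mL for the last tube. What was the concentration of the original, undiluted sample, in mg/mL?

3.60 mg/mL

Overall dilution factor = 4 × 8.026 = 32.1.
Original = 112 μg/mL × 32.1 = 3596 μg/mL = 3.60 mg/mL.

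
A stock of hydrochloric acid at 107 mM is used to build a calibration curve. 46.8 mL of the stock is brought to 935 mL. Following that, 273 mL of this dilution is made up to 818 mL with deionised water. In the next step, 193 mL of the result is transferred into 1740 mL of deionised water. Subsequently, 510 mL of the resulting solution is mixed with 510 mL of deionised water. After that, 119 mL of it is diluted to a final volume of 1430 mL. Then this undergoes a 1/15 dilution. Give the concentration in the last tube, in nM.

Overall dilution factor = 19.98 × 2.996 × 10.02 × 2 × 12.02 × 15 = 2.16 × 10⁵.
107 mM / 2.16 × 10⁵ = 4.95 × 10⁻⁴ mM = 495 nM.

495 nM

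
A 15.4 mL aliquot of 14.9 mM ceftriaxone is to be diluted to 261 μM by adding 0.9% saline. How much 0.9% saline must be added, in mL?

261 μM = 0.261 mM.
V₂ = C₁V₁/C₂ = 14.9 × 15.4 / 0.261 = 879 mL.
Diluent to add = V₂ − V₁ = 879 − 15.4 = 864 mL.

864 mL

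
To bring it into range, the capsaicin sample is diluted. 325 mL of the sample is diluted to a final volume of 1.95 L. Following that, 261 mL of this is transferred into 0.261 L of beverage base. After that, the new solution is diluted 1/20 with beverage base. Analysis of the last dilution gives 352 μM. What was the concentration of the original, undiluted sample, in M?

Overall dilution factor = 6 × 2 × 20 = 240.
Original = 352 μM × 240 = 8.45 × 10⁴ μM = 0.0845 M.

0.0845 M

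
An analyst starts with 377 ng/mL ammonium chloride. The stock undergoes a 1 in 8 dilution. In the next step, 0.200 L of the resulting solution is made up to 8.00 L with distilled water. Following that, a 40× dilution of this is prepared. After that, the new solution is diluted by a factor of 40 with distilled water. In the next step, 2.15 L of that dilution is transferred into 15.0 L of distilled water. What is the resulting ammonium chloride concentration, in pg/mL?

0.0923 pg/mL

Overall dilution factor = 8 × 40 × 40 × 40 × 7.977 = 4.08 × 10⁶.
377 ng/mL / 4.08 × 10⁶ = 9.23 × 10⁻⁵ ng/mL = 0.0923 pg/mL.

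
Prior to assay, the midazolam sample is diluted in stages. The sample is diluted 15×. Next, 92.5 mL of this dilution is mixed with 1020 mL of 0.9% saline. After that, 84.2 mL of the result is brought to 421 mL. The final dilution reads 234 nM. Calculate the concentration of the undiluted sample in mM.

Overall dilution factor = 15 × 12.03 × 5 = 902.
Original = 234 nM × 902 = 2.11 × 10⁵ nM = 0.211 mM.

0.211 mM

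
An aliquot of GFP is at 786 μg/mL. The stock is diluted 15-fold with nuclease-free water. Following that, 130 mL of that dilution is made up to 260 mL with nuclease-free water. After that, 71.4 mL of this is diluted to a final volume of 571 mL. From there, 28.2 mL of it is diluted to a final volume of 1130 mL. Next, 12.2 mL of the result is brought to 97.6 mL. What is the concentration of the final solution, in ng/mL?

10.2 ng/mL

Overall dilution factor = 15 × 2 × 7.997 × 40.07 × 8 = 7.69 × 10⁴.
786 μg/mL / 7.69 × 10⁴ = 0.0102 μg/mL = 10.2 ng/mL.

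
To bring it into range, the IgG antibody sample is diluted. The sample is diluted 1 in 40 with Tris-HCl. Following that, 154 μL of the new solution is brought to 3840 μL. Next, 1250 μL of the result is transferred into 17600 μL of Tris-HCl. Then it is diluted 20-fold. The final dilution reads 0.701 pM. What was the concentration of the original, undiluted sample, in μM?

Overall dilution factor = 40 × 24.94 × 15.08 × 20 = 3.01 × 10⁵.
Original = 0.701 pM × 3.01 × 10⁵ = 2.11 × 10⁵ pM = 0.211 μM.

0.211 μM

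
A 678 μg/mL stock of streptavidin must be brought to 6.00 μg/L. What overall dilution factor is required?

1.13 × 10⁵

Factor = C₀/C_target = 678 μg/mL / 6.00 μg/L = 1.13 × 10⁵.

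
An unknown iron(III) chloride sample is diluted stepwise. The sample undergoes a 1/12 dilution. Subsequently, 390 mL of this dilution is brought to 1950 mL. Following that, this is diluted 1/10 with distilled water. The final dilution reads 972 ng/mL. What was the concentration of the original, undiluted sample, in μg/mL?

Overall dilution factor = 12 × 5 × 10 = 600.
Original = 972 ng/mL × 600 = 5.83 × 10⁵ ng/mL = 583 μg/mL.

583 μg/mL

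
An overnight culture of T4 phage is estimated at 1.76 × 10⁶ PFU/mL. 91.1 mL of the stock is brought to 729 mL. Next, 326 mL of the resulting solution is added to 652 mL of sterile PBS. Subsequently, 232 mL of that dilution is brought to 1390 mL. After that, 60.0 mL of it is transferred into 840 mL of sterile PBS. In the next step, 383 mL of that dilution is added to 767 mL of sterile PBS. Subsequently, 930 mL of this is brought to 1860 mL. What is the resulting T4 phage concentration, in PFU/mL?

136 PFU/mL

Overall dilution factor = 8.002 × 3 × 5.991 × 15 × 3.003 × 2 = 1.30 × 10⁴.
1.76 × 10⁶ PFU/mL / 1.30 × 10⁴ = 136 PFU/mL.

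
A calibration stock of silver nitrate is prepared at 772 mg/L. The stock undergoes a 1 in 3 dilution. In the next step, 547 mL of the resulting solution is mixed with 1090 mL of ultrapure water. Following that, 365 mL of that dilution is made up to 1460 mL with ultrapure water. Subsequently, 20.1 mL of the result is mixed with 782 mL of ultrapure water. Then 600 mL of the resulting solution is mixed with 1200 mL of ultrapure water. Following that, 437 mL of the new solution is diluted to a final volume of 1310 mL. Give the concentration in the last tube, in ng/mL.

Overall dilution factor = 3 × 2.993 × 4 × 39.91 × 3 × 2.998 = 1.29 × 10⁴.
772 mg/L / 1.29 × 10⁴ = 0.0599 mg/L = 59.9 ng/mL.

59.9 ng/mL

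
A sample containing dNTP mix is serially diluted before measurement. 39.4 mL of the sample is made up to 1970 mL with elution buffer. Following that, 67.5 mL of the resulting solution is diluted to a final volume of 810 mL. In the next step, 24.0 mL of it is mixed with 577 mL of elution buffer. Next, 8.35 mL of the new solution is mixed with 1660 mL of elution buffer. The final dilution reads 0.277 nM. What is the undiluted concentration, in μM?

832 μM

Overall dilution factor = 50 × 12 × 25.04 × 199.8 = 3.00 × 10⁶.
Original = 0.277 nM × 3.00 × 10⁶ = 8.32 × 10⁵ nM = 832 μM.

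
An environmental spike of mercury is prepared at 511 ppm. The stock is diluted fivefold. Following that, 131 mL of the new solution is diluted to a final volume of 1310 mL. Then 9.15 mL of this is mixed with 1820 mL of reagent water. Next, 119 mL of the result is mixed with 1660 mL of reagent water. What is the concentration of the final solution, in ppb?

3.42 ppb

Overall dilution factor = 5 × 10 × 199.9 × 14.95 = 1.49 × 10⁵.
511 ppm / 1.49 × 10⁵ = 3.42 × 10⁻³ ppm = 3.42 ppb.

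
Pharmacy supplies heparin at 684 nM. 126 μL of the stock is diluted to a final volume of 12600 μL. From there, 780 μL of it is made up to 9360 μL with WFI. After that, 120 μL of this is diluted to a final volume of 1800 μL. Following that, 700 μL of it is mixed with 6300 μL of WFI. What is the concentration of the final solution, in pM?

3.80 pM

Overall dilution factor = 100 × 12 × 15 × 10 = 1.80 × 10⁵.
684 nM / 1.80 × 10⁵ = 3.80 × 10⁻³ nM = 3.80 pM.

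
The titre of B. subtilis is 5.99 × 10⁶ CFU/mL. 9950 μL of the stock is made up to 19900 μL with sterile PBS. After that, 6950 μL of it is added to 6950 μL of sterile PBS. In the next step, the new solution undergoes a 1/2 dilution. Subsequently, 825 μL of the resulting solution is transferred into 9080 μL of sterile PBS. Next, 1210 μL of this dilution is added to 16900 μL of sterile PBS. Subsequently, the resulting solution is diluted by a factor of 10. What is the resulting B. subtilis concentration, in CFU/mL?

Overall dilution factor = 2 × 2 × 2 × 12.01 × 14.97 × 10 = 1.44 × 10⁴.
5.99 × 10⁶ CFU/mL / 1.44 × 10⁴ = 417 CFU/mL.

417 CFU/mL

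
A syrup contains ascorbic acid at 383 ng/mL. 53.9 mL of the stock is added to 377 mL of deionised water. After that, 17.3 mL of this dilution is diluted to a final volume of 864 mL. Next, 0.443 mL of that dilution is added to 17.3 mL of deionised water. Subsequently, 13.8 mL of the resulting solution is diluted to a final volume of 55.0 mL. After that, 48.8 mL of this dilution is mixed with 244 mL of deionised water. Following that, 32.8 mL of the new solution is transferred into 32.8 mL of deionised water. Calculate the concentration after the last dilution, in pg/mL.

0.501 pg/mL

Overall dilution factor = 7.994 × 49.94 × 40.05 × 3.986 × 6 × 2 = 7.65 × 10⁵.
383 ng/mL / 7.65 × 10⁵ = 5.01 × 10⁻⁴ ng/mL = 0.501 pg/mL.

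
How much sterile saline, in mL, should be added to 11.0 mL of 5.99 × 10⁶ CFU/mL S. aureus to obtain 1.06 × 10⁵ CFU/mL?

V₂ = C₁V₁/C₂ = 5.99 × 10⁶ × 11.0 / 1.06 × 10⁵ = 622 mL.
Diluent to add = V₂ − V₁ = 622 − 11.0 = 611 mL.

611 mL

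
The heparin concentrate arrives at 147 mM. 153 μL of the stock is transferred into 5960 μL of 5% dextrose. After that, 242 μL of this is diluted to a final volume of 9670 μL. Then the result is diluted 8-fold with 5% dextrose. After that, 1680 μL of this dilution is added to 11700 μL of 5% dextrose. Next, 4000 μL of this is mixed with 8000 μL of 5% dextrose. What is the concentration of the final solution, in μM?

Overall dilution factor = 39.95 × 39.96 × 8 × 7.964 × 3 = 3.05 × 10⁵.
147 mM / 3.05 × 10⁵ = 4.82 × 10⁻⁴ mM = 0.482 μM.

0.482 μM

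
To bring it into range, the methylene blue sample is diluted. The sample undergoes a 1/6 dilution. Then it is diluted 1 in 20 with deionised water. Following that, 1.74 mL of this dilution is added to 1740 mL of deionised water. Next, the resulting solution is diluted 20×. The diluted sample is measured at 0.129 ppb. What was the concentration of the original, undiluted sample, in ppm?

Overall dilution factor = 6 × 20 × 1001 × 20 = 2.40 × 10⁶.
Original = 0.129 ppb × 2.40 × 10⁶ = 3.10 × 10⁵ ppb = 310 ppm.

310 ppm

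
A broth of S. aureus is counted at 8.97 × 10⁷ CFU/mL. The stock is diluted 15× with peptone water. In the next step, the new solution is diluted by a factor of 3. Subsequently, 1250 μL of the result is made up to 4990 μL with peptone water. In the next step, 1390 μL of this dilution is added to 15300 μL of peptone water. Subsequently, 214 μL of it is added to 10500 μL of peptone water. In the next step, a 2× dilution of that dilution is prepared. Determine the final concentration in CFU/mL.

Overall dilution factor = 15 × 3 × 3.992 × 12.01 × 50.07 × 2 = 2.16 × 10⁵.
8.97 × 10⁷ CFU/mL / 2.16 × 10⁵ = 415 CFU/mL.

415 CFU/mL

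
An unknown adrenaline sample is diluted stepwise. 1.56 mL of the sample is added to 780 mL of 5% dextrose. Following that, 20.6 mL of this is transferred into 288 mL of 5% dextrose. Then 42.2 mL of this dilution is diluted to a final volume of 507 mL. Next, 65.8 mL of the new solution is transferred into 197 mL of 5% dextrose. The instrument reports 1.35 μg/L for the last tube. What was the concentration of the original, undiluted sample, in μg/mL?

486 μg/mL

Overall dilution factor = 501 × 14.98 × 12.01 × 3.994 = 3.60 × 10⁵.
Original = 1.35 μg/L × 3.60 × 10⁵ = 4.86 × 10⁵ μg/L = 486 μg/mL.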